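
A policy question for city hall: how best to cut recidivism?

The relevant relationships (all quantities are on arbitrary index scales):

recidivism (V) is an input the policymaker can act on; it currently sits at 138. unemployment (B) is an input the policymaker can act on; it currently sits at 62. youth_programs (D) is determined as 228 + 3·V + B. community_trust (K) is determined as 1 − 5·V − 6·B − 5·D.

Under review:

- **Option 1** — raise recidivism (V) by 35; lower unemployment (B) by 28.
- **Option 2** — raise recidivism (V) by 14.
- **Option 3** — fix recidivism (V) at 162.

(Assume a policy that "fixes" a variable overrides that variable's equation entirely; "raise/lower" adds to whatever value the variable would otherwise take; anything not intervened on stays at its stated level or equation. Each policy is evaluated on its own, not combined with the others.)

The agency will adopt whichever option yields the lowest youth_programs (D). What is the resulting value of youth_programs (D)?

Option 1 (V + 35, B − 28):
  V = 138 + 35 = 173
  B = 62 − 28 = 34
  D = 228 + 3·173 + 34 = 781
Option 2 (V + 14):
  V = 138 + 14 = 152
  B = 62
  D = 228 + 3·152 + 62 = 746
Option 3 (V := 162):
  V = 162
  B = 62
  D = 228 + 3·162 + 62 = 776
Comparing — Option 1: D=781, Option 2: D=746, Option 3: D=776. Lowest is 746 (Option 2).

746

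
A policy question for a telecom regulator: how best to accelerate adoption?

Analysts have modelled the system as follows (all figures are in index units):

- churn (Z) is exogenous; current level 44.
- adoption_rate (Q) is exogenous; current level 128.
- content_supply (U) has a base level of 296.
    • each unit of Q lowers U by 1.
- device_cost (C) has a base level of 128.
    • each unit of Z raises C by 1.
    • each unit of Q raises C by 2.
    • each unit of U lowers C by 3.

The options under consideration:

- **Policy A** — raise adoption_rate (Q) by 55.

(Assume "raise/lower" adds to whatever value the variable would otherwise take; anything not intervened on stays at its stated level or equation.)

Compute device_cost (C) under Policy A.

Policy A (Q + 55):
  Z = 44
  Q = 128 + 55 = 183
  U = 296 − 183 = 113
  C = 128 + 44 + 2·183 − 3·113 = 199

199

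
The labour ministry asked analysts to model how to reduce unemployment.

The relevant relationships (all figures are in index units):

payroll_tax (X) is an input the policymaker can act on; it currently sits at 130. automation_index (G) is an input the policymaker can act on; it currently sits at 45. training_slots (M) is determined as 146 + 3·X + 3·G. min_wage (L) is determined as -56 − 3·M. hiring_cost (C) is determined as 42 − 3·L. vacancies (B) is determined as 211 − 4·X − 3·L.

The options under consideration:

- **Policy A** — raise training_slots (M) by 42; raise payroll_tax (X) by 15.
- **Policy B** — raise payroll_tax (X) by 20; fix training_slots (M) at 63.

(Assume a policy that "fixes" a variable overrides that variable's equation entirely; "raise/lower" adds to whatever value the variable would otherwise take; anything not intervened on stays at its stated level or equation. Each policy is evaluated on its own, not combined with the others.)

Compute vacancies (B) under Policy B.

Policy B (X + 20, M := 63):
  X = 130 + 20 = 150
  G = 45
  M = 63
  L = -56 − 3·63 = -245
  B = 211 − 4·150 − 3·(-245) = 346

346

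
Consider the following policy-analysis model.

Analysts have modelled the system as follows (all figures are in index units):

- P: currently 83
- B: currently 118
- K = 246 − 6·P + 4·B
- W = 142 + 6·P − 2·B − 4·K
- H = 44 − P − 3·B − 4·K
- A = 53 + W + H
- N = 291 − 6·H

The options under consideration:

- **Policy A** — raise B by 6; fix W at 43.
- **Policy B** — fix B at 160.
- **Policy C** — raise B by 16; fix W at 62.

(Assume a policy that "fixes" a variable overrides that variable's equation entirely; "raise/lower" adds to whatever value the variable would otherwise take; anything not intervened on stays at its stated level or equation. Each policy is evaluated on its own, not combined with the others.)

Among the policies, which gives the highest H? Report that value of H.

Policy A (B + 6, W := 43):
  P = 83
  B = 118 + 6 = 124
  K = 246 − 6·83 + 4·124 = 244
  H = 44 − 83 − 3·124 − 4·244 = -1387
Policy B (B := 160):
  P = 83
  B = 160
  K = 246 − 6·83 + 4·160 = 388
  H = 44 − 83 − 3·160 − 4·388 = -2071
Policy C (B + 16, W := 62):
  P = 83
  B = 118 + 16 = 134
  K = 246 − 6·83 + 4·134 = 284
  H = 44 − 83 − 3·134 − 4·284 = -1577
Comparing — Policy A: H=-1387, Policy B: H=-2071, Policy C: H=-1577. Highest is -1387 (Policy A).

-1387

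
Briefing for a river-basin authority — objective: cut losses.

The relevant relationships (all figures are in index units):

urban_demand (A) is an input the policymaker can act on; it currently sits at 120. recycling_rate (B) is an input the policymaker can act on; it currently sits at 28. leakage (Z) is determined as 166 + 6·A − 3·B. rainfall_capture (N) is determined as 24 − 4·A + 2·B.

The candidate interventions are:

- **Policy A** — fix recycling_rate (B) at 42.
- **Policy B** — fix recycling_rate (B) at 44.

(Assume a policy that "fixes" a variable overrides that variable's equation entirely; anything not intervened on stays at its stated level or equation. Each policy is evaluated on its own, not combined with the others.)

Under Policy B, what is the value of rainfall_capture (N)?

Policy B (B := 44):
  A = 120
  B = 44
  N = 24 − 4·120 + 2·44 = -368

-368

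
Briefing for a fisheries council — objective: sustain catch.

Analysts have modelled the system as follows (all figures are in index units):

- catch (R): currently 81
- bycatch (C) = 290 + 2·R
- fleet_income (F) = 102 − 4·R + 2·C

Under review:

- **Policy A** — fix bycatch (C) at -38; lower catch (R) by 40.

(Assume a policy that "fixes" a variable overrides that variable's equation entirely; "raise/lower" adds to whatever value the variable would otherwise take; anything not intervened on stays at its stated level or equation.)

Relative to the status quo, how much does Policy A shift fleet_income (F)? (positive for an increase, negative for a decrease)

Baseline:
  R = 81
  C = 290 + 2·81 = 452
  F = 102 − 4·81 + 2·452 = 682
Policy A (C := -38, R − 40):
  R = 81 − 40 = 41
  C = -38
  F = 102 − 4·41 + 2·(-38) = -138
Change in F: -138 − 682 = -820

-820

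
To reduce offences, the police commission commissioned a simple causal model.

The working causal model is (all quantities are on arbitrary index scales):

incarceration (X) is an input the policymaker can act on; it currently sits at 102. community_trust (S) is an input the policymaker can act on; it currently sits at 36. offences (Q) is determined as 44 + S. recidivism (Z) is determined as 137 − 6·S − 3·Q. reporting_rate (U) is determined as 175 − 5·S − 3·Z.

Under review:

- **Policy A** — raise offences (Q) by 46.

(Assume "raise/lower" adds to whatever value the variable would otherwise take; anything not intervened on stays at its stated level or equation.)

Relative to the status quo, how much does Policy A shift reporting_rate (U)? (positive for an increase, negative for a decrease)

Baseline:
  S = 36
  Q = 44 + 36 = 80
  Z = 137 − 6·36 − 3·80 = -319
  U = 175 − 5·36 − 3·(-319) = 952
Policy A (Q + 46):
  S = 36
  Q = 44 + 36 (+46 from intervention) = 126
  Z = 137 − 6·36 − 3·126 = -457
  U = 175 − 5·36 − 3·(-457) = 1366
Change in U: 1366 − 952 = 414

414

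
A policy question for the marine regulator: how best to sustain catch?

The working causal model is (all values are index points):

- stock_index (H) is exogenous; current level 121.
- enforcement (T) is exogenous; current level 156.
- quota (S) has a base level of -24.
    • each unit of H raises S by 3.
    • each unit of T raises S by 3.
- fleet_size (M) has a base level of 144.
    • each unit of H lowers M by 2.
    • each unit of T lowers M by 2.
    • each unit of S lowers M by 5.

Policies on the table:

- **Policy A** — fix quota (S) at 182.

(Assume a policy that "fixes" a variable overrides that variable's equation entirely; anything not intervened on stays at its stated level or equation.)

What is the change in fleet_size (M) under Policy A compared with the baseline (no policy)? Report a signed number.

3125

Baseline:
  H = 121
  T = 156
  S = -24 + 3·121 + 3·156 = 807
  M = 144 − 2·121 − 2·156 − 5·807 = -4445
Policy A (S := 182):
  H = 121
  T = 156
  S = 182
  M = 144 − 2·121 − 2·156 − 5·182 = -1320
Change in M: -1320 − (-4445) = 3125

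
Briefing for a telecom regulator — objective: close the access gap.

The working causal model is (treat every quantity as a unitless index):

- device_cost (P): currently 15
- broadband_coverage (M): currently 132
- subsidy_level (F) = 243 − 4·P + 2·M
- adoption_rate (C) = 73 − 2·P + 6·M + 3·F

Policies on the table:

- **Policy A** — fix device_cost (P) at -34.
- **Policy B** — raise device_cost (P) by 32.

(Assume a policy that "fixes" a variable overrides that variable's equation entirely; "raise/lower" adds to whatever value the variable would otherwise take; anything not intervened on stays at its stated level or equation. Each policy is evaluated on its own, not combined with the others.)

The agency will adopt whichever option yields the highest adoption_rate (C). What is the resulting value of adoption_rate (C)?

2862

Policy A (P := -34):
  P = -34
  M = 132
  F = 243 − 4·(-34) + 2·132 = 643
  C = 73 − 2·(-34) + 6·132 + 3·643 = 2862
Policy B (P + 32):
  P = 15 + 32 = 47
  M = 132
  F = 243 − 4·47 + 2·132 = 319
  C = 73 − 2·47 + 6·132 + 3·319 = 1728
Comparing — Policy A: C=2862, Policy B: C=1728. Highest is 2862 (Policy A).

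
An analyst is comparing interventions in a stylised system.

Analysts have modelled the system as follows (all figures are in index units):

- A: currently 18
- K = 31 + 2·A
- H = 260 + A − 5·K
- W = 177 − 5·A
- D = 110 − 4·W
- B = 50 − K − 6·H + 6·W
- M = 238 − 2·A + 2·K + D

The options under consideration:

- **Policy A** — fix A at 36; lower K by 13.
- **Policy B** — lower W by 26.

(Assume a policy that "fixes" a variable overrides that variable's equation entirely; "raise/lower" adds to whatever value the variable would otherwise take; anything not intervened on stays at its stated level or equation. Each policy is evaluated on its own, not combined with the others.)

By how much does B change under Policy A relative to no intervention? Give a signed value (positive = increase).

19

Baseline:
  A = 18
  K = 31 + 2·18 = 67
  H = 260 + 18 − 5·67 = -57
  W = 177 − 5·18 = 87
  B = 50 − 67 − 6·(-57) + 6·87 = 847
Policy A (A := 36, K − 13):
  A = 36
  K = 31 + 2·36 (−13 from intervention) = 90
  H = 260 + 36 − 5·90 = -154
  W = 177 − 5·36 = -3
  B = 50 − 90 − 6·(-154) + 6·(-3) = 866
Change in B: 866 − 847 = 19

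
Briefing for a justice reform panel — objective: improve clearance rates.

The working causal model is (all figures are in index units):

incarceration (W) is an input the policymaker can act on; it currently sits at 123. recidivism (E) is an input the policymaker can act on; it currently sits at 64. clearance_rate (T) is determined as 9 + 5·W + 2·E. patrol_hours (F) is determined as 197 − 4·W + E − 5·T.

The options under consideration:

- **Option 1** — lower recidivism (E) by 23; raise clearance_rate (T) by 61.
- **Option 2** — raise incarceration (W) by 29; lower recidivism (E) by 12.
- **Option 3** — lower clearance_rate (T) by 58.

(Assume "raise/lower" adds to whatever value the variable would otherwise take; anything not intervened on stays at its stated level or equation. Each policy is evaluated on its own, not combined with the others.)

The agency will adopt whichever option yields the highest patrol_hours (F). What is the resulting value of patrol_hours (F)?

-3701

Option 1 (E − 23, T + 61):
  W = 123
  E = 64 − 23 = 41
  T = 9 + 5·123 + 2·41 (+61 from intervention) = 767
  F = 197 − 4·123 + 41 − 5·767 = -4089
Option 2 (W + 29, E − 12):
  W = 123 + 29 = 152
  E = 64 − 12 = 52
  T = 9 + 5·152 + 2·52 = 873
  F = 197 − 4·152 + 52 − 5·873 = -4724
Option 3 (T − 58):
  W = 123
  E = 64
  T = 9 + 5·123 + 2·64 (−58 from intervention) = 694
  F = 197 − 4·123 + 64 − 5·694 = -3701
Comparing — Option 1: F=-4089, Option 2: F=-4724, Option 3: F=-3701. Highest is -3701 (Option 3).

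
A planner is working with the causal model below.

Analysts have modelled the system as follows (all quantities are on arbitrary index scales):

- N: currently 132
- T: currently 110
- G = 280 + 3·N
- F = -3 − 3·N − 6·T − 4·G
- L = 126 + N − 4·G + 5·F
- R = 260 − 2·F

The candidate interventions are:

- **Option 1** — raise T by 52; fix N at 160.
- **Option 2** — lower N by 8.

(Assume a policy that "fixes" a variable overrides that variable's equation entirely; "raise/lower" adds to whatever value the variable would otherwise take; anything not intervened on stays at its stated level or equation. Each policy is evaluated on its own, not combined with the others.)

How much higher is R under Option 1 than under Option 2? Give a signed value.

1704

Option 1 (T + 52, N := 160):
  N = 160
  T = 110 + 52 = 162
  G = 280 + 3·160 = 760
  F = -3 − 3·160 − 6·162 − 4·760 = -4495
  R = 260 − 2·(-4495) = 9250
Option 2 (N − 8):
  N = 132 − 8 = 124
  T = 110
  G = 280 + 3·124 = 652
  F = -3 − 3·124 − 6·110 − 4·652 = -3643
  R = 260 − 2·(-3643) = 7546
R: 9250 − 7546 = 1704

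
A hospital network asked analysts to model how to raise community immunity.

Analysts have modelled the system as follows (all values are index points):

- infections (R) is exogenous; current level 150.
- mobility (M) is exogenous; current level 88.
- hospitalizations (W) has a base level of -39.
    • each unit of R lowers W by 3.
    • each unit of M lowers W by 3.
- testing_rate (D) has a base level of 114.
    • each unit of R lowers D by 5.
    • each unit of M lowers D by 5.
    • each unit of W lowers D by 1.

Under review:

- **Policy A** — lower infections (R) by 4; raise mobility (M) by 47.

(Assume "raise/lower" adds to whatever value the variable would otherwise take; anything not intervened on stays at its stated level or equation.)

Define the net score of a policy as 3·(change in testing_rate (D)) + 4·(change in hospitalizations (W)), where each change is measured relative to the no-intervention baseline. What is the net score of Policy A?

Baseline:
  R = 150
  M = 88
  W = -39 − 3·150 − 3·88 = -753
  D = 114 − 5·150 − 5·88 − (-753) = -323
Policy A (R − 4, M + 47):
  R = 150 − 4 = 146
  M = 88 + 47 = 135
  W = -39 − 3·146 − 3·135 = -882
  D = 114 − 5·146 − 5·135 − (-882) = -409
ΔD = -409 − (-323) = -86; ΔW = -882 − (-753) = -129
Score = 3·(-86) + 4·(-129) = -774

-774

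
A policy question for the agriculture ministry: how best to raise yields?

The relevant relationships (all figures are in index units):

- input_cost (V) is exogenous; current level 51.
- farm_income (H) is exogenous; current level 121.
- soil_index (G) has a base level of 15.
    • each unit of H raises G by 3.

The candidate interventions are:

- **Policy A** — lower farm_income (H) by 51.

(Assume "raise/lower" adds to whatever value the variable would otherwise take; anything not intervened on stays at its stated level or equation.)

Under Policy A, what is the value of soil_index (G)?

225

Policy A (H − 51):
  H = 121 − 51 = 70
  G = 15 + 3·70 = 225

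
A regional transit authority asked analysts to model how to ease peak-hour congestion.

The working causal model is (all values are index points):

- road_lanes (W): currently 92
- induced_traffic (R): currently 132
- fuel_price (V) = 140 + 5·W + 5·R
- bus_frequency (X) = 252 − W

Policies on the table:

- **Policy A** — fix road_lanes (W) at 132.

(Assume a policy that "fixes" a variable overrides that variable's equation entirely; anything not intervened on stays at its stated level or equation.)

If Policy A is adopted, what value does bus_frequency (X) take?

120

Policy A (W := 132):
  W = 132
  X = 252 − 132 = 120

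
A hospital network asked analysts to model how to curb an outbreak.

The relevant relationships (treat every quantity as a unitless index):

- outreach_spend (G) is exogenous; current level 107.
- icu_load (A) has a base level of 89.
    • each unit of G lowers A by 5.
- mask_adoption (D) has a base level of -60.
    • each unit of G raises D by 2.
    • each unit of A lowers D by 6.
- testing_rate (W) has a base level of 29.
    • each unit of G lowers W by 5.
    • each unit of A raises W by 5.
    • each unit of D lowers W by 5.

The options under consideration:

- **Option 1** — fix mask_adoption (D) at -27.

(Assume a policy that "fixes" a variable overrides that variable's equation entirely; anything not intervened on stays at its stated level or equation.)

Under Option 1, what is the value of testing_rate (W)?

Option 1 (D := -27):
  G = 107
  A = 89 − 5·107 = -446
  D = -27
  W = 29 − 5·107 + 5·(-446) − 5·(-27) = -2601

-2601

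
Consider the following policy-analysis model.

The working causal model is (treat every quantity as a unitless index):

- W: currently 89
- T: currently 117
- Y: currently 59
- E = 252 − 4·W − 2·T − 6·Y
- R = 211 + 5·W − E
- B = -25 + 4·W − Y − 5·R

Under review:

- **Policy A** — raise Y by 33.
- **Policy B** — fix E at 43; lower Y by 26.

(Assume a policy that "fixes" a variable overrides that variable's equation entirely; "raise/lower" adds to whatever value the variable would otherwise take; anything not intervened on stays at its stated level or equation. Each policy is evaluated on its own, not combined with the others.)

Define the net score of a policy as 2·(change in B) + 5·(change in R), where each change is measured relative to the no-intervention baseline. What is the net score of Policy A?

-1056

Baseline:
  W = 89
  T = 117
  Y = 59
  E = 252 − 4·89 − 2·117 − 6·59 = -692
  R = 211 + 5·89 − (-692) = 1348
  B = -25 + 4·89 − 59 − 5·1348 = -6468
Policy A (Y + 33):
  W = 89
  T = 117
  Y = 59 + 33 = 92
  E = 252 − 4·89 − 2·117 − 6·92 = -890
  R = 211 + 5·89 − (-890) = 1546
  B = -25 + 4·89 − 92 − 5·1546 = -7491
ΔB = -7491 − (-6468) = -1023; ΔR = 1546 − 1348 = 198
Score = 2·(-1023) + 5·198 = -1056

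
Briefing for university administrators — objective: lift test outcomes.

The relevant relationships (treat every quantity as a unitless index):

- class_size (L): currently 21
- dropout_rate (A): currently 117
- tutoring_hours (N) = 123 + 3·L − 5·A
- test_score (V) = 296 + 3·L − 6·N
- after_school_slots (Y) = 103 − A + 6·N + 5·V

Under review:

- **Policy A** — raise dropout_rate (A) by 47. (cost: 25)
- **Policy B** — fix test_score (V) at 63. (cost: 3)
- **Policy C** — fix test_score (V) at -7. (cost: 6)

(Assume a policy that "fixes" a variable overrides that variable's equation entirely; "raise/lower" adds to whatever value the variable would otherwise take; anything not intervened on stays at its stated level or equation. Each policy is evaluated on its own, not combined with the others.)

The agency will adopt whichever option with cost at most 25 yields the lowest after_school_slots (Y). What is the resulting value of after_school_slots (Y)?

Policy A (A + 47):
  L = 21
  A = 117 + 47 = 164
  N = 123 + 3·21 − 5·164 = -634
  V = 296 + 3·21 − 6·(-634) = 4163
  Y = 103 − 164 + 6·(-634) + 5·4163 = 16950
Policy B (V := 63):
  L = 21
  A = 117
  N = 123 + 3·21 − 5·117 = -399
  V = 63
  Y = 103 − 117 + 6·(-399) + 5·63 = -2093
Policy C (V := -7):
  L = 21
  A = 117
  N = 123 + 3·21 − 5·117 = -399
  V = -7
  Y = 103 − 117 + 6·(-399) + 5·(-7) = -2443
Comparing — Policy A: Y=16950, Policy B: Y=-2093, Policy C: Y=-2443. Lowest is -2443 (Policy C).

-2443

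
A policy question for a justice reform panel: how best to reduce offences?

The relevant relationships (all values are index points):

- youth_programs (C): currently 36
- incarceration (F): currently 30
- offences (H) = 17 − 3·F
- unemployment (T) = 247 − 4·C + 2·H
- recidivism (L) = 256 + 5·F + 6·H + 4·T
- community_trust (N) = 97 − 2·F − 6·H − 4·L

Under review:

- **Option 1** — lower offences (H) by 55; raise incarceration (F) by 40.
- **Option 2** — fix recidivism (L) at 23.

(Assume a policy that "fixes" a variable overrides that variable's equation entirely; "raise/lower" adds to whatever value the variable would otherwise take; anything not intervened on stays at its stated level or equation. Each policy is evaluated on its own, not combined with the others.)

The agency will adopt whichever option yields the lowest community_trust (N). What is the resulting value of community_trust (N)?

Option 1 (H − 55, F + 40):
  C = 36
  F = 30 + 40 = 70
  H = 17 − 3·70 (−55 from intervention) = -248
  T = 247 − 4·36 + 2·(-248) = -393
  L = 256 + 5·70 + 6·(-248) + 4·(-393) = -2454
  N = 97 − 2·70 − 6·(-248) − 4·(-2454) = 11261
Option 2 (L := 23):
  C = 36
  F = 30
  H = 17 − 3·30 = -73
  T = 247 − 4·36 + 2·(-73) = -43
  L = 23
  N = 97 − 2·30 − 6·(-73) − 4·23 = 383
Comparing — Option 1: N=11261, Option 2: N=383. Lowest is 383 (Option 2).

383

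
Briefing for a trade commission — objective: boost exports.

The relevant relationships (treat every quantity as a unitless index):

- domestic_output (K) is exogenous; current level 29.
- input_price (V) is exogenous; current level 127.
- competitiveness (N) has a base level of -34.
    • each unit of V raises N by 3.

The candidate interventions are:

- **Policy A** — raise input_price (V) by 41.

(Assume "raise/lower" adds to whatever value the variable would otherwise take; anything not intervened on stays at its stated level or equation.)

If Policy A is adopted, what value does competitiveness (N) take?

Policy A (V + 41):
  V = 127 + 41 = 168
  N = -34 + 3·168 = 470

470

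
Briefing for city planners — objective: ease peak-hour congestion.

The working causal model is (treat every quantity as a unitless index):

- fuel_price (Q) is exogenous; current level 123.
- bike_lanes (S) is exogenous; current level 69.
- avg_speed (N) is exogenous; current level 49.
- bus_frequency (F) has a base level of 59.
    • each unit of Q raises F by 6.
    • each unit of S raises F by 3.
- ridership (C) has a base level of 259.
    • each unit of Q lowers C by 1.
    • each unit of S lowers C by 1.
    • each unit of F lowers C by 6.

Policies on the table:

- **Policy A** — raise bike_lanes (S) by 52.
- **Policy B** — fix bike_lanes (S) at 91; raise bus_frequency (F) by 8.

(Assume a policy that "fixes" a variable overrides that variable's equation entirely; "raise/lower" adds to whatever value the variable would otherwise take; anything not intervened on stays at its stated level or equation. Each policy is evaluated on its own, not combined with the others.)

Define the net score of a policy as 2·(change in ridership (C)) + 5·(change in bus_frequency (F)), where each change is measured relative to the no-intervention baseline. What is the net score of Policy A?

-1196

Baseline:
  Q = 123
  S = 69
  F = 59 + 6·123 + 3·69 = 1004
  C = 259 − 123 − 69 − 6·1004 = -5957
Policy A (S + 52):
  Q = 123
  S = 69 + 52 = 121
  F = 59 + 6·123 + 3·121 = 1160
  C = 259 − 123 − 121 − 6·1160 = -6945
ΔC = -6945 − (-5957) = -988; ΔF = 1160 − 1004 = 156
Score = 2·(-988) + 5·156 = -1196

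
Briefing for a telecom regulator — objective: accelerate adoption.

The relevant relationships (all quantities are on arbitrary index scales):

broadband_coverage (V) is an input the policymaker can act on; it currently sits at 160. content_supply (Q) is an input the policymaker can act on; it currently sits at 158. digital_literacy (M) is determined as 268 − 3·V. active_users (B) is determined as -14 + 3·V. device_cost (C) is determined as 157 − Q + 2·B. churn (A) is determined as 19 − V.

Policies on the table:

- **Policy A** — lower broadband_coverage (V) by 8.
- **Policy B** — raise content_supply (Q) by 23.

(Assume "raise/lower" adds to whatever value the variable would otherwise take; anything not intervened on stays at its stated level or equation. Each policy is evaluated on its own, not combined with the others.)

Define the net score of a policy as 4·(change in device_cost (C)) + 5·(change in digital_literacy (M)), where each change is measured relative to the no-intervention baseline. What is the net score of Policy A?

-72

Baseline:
  V = 160
  Q = 158
  M = 268 − 3·160 = -212
  B = -14 + 3·160 = 466
  C = 157 − 158 + 2·466 = 931
Policy A (V − 8):
  V = 160 − 8 = 152
  Q = 158
  M = 268 − 3·152 = -188
  B = -14 + 3·152 = 442
  C = 157 − 158 + 2·442 = 883
ΔC = 883 − 931 = -48; ΔM = -188 − (-212) = 24
Score = 4·(-48) + 5·24 = -72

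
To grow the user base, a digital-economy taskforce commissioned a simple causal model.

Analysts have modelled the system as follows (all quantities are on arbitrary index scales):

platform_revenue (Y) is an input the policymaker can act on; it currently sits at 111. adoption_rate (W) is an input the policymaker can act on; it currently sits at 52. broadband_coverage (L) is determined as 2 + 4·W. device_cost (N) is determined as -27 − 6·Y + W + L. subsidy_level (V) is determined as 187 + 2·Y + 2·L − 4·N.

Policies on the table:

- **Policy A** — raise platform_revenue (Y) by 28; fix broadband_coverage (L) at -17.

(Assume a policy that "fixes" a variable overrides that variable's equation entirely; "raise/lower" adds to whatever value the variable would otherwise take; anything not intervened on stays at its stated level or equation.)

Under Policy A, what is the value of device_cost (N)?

Policy A (Y + 28, L := -17):
  Y = 111 + 28 = 139
  W = 52
  L = -17
  N = -27 − 6·139 + 52 + (-17) = -826

-826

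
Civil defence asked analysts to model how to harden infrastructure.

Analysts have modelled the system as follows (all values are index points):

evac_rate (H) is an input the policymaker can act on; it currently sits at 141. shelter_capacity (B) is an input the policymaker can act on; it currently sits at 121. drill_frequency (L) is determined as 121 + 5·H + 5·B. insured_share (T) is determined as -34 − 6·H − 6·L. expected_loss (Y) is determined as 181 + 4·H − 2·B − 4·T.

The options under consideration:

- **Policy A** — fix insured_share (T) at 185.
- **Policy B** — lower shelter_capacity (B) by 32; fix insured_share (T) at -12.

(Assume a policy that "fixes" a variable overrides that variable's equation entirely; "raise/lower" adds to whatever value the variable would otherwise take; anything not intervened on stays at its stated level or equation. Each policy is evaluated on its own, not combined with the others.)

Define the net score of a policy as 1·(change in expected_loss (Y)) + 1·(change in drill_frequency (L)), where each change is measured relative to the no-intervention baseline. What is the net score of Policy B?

Baseline:
  H = 141
  B = 121
  L = 121 + 5·141 + 5·121 = 1431
  T = -34 − 6·141 − 6·1431 = -9466
  Y = 181 + 4·141 − 2·121 − 4·(-9466) = 38367
Policy B (B − 32, T := -12):
  H = 141
  B = 121 − 32 = 89
  L = 121 + 5·141 + 5·89 = 1271
  T = -12
  Y = 181 + 4·141 − 2·89 − 4·(-12) = 615
ΔY = 615 − 38367 = -37752; ΔL = 1271 − 1431 = -160
Score = 1·(-37752) + 1·(-160) = -37912

-37912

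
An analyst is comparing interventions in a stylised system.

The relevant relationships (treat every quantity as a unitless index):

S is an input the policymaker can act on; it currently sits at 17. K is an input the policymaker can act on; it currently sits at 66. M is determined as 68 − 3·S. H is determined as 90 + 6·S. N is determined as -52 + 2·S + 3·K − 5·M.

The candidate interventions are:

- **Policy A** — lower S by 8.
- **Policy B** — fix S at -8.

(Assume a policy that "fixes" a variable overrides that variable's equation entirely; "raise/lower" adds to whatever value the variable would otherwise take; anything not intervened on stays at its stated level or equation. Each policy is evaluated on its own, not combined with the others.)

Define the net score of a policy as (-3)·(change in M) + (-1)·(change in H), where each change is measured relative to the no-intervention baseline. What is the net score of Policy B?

-75

Baseline:
  S = 17
  M = 68 − 3·17 = 17
  H = 90 + 6·17 = 192
Policy B (S := -8):
  S = -8
  M = 68 − 3·(-8) = 92
  H = 90 + 6·(-8) = 42
ΔM = 92 − 17 = 75; ΔH = 42 − 192 = -150
Score = (-3)·75 + (-1)·(-150) = -75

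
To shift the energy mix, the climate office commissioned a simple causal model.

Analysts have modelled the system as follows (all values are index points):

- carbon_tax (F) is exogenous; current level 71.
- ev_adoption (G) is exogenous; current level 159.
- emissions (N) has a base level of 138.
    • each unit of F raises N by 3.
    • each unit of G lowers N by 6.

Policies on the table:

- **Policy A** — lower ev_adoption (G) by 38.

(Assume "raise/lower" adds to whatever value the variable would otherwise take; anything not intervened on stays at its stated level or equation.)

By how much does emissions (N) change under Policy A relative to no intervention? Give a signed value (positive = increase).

Baseline:
  F = 71
  G = 159
  N = 138 + 3·71 − 6·159 = -603
Policy A (G − 38):
  F = 71
  G = 159 − 38 = 121
  N = 138 + 3·71 − 6·121 = -375
Change in N: -375 − (-603) = 228

228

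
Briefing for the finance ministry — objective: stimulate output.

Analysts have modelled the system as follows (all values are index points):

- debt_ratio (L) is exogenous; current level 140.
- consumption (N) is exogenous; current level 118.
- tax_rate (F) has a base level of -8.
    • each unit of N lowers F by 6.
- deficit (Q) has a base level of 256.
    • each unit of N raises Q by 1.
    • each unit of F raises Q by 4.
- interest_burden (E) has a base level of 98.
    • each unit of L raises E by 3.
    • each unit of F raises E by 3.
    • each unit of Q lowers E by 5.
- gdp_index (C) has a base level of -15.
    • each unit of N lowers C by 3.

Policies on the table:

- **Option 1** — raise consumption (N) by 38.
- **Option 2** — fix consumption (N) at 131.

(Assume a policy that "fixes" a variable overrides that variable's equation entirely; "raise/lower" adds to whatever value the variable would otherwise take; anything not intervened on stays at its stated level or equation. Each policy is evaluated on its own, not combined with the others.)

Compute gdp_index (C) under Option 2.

Option 2 (N := 131):
  N = 131
  C = -15 − 3·131 = -408

-408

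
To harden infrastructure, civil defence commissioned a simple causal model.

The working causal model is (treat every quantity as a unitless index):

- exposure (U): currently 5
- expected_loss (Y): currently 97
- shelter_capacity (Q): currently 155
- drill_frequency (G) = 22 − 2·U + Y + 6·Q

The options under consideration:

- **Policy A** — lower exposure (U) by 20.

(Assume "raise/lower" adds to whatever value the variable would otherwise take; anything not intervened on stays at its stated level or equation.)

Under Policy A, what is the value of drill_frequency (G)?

Policy A (U − 20):
  U = 5 − 20 = -15
  Y = 97
  Q = 155
  G = 22 − 2·(-15) + 97 + 6·155 = 1079

1079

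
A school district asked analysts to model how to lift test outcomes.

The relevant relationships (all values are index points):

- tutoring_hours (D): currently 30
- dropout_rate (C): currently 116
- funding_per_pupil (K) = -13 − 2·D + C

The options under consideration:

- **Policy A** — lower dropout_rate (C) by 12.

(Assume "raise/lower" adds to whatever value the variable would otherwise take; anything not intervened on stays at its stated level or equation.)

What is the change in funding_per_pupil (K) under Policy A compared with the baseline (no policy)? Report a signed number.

-12

Baseline:
  D = 30
  C = 116
  K = -13 − 2·30 + 116 = 43
Policy A (C − 12):
  D = 30
  C = 116 − 12 = 104
  K = -13 − 2·30 + 104 = 31
Change in K: 31 − 43 = -12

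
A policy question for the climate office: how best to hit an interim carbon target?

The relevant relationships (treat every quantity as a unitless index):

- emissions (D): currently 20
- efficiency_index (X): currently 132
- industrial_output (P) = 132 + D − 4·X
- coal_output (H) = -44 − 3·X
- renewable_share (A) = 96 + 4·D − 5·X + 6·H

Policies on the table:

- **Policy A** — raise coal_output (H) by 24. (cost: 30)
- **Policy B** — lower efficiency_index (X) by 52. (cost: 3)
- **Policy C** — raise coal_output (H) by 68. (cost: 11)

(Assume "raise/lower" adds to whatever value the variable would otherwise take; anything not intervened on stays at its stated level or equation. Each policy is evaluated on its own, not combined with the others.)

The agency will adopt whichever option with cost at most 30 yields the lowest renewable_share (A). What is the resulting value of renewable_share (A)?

-2980

Policy A (H + 24):
  D = 20
  X = 132
  H = -44 − 3·132 (+24 from intervention) = -416
  A = 96 + 4·20 − 5·132 + 6·(-416) = -2980
Policy B (X − 52):
  D = 20
  X = 132 − 52 = 80
  H = -44 − 3·80 = -284
  A = 96 + 4·20 − 5·80 + 6·(-284) = -1928
Policy C (H + 68):
  D = 20
  X = 132
  H = -44 − 3·132 (+68 from intervention) = -372
  A = 96 + 4·20 − 5·132 + 6·(-372) = -2716
Comparing — Policy A: A=-2980, Policy B: A=-1928, Policy C: A=-2716. Lowest is -2980 (Policy A).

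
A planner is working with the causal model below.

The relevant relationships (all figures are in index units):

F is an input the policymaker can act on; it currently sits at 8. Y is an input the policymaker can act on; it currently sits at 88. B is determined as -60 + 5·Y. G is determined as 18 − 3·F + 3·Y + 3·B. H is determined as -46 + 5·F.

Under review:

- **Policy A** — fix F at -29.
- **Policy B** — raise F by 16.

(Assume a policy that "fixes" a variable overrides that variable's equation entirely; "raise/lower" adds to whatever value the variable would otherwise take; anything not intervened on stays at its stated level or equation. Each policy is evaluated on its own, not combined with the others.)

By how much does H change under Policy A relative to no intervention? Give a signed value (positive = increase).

-185

Baseline:
  F = 8
  H = -46 + 5·8 = -6
Policy A (F := -29):
  F = -29
  H = -46 + 5·(-29) = -191
Change in H: -191 − (-6) = -185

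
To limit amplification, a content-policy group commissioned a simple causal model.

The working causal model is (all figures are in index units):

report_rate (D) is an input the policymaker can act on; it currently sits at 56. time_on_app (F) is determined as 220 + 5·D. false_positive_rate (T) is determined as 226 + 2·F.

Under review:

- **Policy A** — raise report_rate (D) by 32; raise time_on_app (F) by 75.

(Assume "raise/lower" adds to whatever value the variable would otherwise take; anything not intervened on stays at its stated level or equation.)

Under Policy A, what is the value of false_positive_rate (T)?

1696

Policy A (D + 32, F + 75):
  D = 56 + 32 = 88
  F = 220 + 5·88 (+75 from intervention) = 735
  T = 226 + 2·735 = 1696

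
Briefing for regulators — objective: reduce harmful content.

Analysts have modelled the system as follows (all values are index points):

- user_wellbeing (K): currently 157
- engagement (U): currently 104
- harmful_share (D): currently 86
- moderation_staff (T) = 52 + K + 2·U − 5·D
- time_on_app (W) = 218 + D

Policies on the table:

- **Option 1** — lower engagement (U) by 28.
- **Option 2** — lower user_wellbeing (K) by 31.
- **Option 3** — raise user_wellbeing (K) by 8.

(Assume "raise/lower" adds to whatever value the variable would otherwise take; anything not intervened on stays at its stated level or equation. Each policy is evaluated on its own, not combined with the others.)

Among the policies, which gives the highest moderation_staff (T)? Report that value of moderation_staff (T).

Option 1 (U − 28):
  K = 157
  U = 104 − 28 = 76
  D = 86
  T = 52 + 157 + 2·76 − 5·86 = -69
Option 2 (K − 31):
  K = 157 − 31 = 126
  U = 104
  D = 86
  T = 52 + 126 + 2·104 − 5·86 = -44
Option 3 (K + 8):
  K = 157 + 8 = 165
  U = 104
  D = 86
  T = 52 + 165 + 2·104 − 5·86 = -5
Comparing — Option 1: T=-69, Option 2: T=-44, Option 3: T=-5. Highest is -5 (Option 3).

-5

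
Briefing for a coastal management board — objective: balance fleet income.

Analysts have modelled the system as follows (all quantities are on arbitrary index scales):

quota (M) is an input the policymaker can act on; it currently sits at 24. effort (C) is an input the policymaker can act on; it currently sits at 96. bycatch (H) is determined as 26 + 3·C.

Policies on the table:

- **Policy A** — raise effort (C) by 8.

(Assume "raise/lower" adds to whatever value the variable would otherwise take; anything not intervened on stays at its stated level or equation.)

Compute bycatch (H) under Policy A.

Policy A (C + 8):
  C = 96 + 8 = 104
  H = 26 + 3·104 = 338

338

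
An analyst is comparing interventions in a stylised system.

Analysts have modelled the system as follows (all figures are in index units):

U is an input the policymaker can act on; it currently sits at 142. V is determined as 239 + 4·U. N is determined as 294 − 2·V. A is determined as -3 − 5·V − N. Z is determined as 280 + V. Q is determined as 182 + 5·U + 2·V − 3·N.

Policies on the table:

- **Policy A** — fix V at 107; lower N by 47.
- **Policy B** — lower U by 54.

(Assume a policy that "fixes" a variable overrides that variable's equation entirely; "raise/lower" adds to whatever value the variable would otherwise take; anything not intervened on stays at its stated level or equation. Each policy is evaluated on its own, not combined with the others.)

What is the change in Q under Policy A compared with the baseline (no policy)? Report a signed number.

-5459

Baseline:
  U = 142
  V = 239 + 4·142 = 807
  N = 294 − 2·807 = -1320
  Q = 182 + 5·142 + 2·807 − 3·(-1320) = 6466
Policy A (V := 107, N − 47):
  U = 142
  V = 107
  N = 294 − 2·107 (−47 from intervention) = 33
  Q = 182 + 5·142 + 2·107 − 3·33 = 1007
Change in Q: 1007 − 6466 = -5459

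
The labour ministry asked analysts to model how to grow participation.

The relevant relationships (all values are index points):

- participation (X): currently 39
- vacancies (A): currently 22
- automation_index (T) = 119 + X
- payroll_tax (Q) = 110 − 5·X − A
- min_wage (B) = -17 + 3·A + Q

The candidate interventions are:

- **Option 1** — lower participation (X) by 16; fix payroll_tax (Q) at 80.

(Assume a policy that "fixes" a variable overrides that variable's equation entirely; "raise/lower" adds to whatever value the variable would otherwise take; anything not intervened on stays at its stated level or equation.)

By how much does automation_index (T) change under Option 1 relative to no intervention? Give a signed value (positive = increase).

Baseline:
  X = 39
  T = 119 + 39 = 158
Option 1 (X − 16, Q := 80):
  X = 39 − 16 = 23
  T = 119 + 23 = 142
Change in T: 142 − 158 = -16

-16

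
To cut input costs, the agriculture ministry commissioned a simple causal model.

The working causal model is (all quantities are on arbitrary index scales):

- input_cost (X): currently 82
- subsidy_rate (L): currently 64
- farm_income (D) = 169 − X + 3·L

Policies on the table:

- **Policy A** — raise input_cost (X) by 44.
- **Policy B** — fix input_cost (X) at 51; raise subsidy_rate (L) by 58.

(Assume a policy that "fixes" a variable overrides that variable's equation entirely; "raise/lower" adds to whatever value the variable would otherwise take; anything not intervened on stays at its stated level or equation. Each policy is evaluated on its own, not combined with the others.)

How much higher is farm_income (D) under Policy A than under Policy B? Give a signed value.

-249

Policy A (X + 44):
  X = 82 + 44 = 126
  L = 64
  D = 169 − 126 + 3·64 = 235
Policy B (X := 51, L + 58):
  X = 51
  L = 64 + 58 = 122
  D = 169 − 51 + 3·122 = 484
D: 235 − 484 = -249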